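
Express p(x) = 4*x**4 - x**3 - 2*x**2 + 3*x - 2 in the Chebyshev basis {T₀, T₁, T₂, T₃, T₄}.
(-3/2)T₀ + (9/4)T₁ + T₂ + (-1/4)T₃ + (1/2)T₄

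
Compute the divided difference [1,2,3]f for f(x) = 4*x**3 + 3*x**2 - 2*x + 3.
27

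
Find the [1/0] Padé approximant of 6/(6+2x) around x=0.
1 - x/3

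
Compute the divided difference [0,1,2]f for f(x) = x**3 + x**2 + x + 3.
4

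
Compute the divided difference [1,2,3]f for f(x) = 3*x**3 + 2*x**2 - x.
20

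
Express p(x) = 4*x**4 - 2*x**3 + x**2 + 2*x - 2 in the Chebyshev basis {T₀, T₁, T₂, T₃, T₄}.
(1/2)T₁ + (5/2)T₂ + (-1/2)T₃ + (1/2)T₄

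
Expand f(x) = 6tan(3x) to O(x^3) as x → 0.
18*x + O(x**3)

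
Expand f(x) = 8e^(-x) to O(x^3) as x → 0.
8 - 8*x + 4*x**2 + O(x**3)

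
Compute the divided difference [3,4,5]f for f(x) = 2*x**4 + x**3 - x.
206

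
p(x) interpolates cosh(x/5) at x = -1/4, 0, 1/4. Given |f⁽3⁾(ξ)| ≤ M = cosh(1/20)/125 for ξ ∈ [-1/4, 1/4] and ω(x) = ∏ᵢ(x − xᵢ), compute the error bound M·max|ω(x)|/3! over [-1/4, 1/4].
sqrt(3)*cosh(1/20)/216000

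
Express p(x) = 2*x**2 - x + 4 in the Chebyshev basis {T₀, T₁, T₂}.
(5)T₀ - T₁ + T₂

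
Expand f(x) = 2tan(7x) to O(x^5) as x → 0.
14*x + 686*x**3/3 + O(x**5)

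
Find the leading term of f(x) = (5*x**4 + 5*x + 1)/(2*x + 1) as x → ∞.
5*x**3/2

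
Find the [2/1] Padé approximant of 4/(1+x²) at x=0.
4 - 4*x**2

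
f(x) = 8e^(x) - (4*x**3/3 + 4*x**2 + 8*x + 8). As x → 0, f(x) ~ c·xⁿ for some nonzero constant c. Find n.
4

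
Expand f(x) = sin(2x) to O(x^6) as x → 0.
2*x - 4*x**3/3 + 4*x**5/15 + O(x**6)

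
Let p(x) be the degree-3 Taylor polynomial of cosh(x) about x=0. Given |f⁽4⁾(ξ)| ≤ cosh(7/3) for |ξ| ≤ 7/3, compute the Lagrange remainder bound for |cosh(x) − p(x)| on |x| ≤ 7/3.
2401*cosh(7/3)/1944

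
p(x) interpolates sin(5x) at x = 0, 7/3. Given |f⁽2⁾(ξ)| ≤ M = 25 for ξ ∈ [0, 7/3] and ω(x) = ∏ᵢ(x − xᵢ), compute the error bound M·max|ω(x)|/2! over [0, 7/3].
1225/72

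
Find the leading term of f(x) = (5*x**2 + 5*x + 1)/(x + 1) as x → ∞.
5*x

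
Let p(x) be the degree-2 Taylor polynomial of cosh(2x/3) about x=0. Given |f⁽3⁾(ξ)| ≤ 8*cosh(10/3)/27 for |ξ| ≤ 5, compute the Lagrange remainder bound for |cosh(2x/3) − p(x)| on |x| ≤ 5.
500*cosh(10/3)/81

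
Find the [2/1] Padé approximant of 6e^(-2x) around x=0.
(4*x**2 - 8*x + 6)/(2*x/3 + 1)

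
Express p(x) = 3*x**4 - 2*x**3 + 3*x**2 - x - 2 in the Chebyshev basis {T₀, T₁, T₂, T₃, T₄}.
(5/8)T₀ + (-5/2)T₁ + (3)T₂ + (-1/2)T₃ + (3/8)T₄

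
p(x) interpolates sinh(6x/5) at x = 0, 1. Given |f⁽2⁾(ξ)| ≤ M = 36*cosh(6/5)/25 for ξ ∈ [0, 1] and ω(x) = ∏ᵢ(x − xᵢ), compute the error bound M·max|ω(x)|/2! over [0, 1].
9*cosh(6/5)/50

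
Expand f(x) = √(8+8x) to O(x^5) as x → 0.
2*sqrt(2) + sqrt(2)*x - sqrt(2)*x**2/4 + sqrt(2)*x**3/8 - 5*sqrt(2)*x**4/64 + O(x**5)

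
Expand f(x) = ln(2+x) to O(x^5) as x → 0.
log(2) + x/2 - x**2/8 + x**3/24 - x**4/64 + O(x**5)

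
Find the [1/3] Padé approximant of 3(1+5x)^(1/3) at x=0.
(25*x/2 + 3)/(125*x**3/81 - 25*x**2/18 + 5*x/2 + 1)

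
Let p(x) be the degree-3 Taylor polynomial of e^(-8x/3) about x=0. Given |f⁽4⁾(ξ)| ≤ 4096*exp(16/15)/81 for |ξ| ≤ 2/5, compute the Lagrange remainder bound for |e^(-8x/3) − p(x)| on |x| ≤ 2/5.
8192*exp(16/15)/151875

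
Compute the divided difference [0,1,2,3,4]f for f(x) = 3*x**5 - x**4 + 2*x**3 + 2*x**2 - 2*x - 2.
29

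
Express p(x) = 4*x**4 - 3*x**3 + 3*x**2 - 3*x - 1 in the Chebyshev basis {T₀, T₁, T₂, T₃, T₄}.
(2)T₀ + (-21/4)T₁ + (7/2)T₂ + (-3/4)T₃ + (1/2)T₄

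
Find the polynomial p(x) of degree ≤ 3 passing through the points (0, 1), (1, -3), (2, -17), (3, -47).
-x**3 - 2*x**2 - x + 1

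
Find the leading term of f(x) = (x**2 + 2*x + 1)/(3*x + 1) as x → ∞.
x/3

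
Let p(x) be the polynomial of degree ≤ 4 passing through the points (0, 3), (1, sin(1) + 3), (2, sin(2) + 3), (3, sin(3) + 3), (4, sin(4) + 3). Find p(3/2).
-5*sin(3)/32 + 3*sin(4)/128 + 15*sin(1)/32 + 45*sin(2)/64 + 3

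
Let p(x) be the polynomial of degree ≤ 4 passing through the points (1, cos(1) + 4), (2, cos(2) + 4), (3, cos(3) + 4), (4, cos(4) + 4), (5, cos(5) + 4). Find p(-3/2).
5005*cos(3)/64 + 1155*cos(5)/128 + 4 + 3003*cos(1)/128 - 1365*cos(4)/32 - 2145*cos(2)/32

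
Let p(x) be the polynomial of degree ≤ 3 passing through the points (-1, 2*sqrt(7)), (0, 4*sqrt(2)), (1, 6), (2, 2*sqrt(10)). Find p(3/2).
-5*sqrt(2)/4 + sqrt(7)/8 + 5*sqrt(10)/8 + 45/8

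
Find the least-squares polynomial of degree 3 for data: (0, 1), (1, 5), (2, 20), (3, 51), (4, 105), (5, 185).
22/21 + (4/63)x + (61/21)x² + (8/9)x³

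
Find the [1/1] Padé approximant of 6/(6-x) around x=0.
1/(1 - x/6)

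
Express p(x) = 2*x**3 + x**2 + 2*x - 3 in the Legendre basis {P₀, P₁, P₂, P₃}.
(-8/3)P₀ + (16/5)P₁ + (2/3)P₂ + (4/5)P₃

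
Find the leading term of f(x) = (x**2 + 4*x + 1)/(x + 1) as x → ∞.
x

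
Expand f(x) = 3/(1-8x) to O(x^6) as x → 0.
3 + 24*x + 192*x**2 + 1536*x**3 + 12288*x**4 + 98304*x**5 + O(x**6)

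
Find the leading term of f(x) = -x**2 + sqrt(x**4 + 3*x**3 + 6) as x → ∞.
3*x/2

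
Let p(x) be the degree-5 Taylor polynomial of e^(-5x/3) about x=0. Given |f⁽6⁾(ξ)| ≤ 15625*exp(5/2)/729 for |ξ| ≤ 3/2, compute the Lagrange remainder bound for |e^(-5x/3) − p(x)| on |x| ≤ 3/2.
3125*exp(5/2)/9216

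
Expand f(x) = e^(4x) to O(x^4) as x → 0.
1 + 4*x + 8*x**2 + 32*x**3/3 + O(x**4)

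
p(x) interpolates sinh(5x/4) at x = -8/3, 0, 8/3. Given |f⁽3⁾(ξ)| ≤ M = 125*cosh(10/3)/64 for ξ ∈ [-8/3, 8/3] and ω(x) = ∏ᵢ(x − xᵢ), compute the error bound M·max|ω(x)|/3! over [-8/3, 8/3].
1000*sqrt(3)*cosh(10/3)/729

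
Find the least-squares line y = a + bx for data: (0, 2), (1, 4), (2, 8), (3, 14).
a = 1, b = 4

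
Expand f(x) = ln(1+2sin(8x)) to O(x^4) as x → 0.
16*x - 128*x**2 + 3584*x**3/3 + O(x**4)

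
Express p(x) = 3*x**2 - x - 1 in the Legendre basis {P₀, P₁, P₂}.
-P₁ + (2)P₂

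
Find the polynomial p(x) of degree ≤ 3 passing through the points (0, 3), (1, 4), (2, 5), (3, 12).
x**3 - 3*x**2 + 3*x + 3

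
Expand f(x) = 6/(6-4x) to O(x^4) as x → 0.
1 + 2*x/3 + 4*x**2/9 + 8*x**3/27 + O(x**4)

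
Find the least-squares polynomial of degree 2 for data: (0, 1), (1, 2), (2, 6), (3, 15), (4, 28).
8/7 + (-111/70)x + (29/14)x²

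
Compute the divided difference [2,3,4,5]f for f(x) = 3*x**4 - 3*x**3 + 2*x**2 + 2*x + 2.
39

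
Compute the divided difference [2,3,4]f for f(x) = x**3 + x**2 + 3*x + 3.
10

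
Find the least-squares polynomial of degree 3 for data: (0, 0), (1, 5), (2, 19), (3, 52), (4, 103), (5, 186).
-5/126 + (1577/756)x + (461/252)x² + (28/27)x³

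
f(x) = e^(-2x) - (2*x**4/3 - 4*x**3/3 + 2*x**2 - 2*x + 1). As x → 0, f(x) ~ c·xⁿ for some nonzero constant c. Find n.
5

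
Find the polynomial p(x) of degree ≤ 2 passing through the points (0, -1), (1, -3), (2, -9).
-2*x**2 - 1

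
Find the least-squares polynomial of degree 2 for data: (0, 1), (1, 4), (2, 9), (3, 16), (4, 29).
47/35 + (18/35)x + (11/7)x²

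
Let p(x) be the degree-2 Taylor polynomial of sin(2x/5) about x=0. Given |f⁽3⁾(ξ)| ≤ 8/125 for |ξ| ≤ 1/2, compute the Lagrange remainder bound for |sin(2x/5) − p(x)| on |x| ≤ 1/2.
1/750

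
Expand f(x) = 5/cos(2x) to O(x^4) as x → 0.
5 + 10*x**2 + O(x**4)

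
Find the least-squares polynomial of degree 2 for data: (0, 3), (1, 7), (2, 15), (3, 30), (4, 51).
114/35 + (13/70)x + (41/14)x²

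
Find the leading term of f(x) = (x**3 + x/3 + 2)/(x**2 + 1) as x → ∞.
x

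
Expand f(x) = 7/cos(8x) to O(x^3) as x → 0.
7 + 224*x**2 + O(x**3)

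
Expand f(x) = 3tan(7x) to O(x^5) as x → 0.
21*x + 343*x**3 + O(x**5)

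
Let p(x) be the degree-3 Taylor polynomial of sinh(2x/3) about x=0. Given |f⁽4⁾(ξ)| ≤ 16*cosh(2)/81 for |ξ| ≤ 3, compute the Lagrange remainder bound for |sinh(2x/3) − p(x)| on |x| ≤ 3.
2*cosh(2)/3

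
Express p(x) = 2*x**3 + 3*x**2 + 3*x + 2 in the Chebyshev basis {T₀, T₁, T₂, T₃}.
(7/2)T₀ + (9/2)T₁ + (3/2)T₂ + (1/2)T₃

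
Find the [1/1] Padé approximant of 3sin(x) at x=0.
3*x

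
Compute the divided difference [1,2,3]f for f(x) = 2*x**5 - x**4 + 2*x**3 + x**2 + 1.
168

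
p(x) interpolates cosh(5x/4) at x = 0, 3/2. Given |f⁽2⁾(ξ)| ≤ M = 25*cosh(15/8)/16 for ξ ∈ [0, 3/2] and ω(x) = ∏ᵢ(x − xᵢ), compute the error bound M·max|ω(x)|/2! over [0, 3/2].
225*cosh(15/8)/512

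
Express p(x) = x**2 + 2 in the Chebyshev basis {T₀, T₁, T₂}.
(5/2)T₀ + (1/2)T₂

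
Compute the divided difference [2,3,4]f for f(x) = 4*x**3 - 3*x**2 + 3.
33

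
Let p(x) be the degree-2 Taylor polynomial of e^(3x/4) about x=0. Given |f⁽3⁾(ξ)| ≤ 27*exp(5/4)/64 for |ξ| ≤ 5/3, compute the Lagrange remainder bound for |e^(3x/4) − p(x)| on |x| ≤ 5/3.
125*exp(5/4)/384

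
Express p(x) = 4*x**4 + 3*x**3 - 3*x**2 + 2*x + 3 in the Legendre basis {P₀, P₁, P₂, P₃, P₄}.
(14/5)P₀ + (19/5)P₁ + (2/7)P₂ + (6/5)P₃ + (32/35)P₄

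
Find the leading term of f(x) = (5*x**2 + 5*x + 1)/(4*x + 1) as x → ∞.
5*x/4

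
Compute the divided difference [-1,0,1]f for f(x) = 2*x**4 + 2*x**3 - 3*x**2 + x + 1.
-1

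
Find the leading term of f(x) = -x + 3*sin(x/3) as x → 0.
-x**3/54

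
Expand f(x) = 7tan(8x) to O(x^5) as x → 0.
56*x + 3584*x**3/3 + O(x**5)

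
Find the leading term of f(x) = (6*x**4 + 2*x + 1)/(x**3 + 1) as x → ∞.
6*x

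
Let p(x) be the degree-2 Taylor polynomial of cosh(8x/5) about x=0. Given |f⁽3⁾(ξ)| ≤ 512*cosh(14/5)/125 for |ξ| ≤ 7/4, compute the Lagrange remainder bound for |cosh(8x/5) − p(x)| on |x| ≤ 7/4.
1372*cosh(14/5)/375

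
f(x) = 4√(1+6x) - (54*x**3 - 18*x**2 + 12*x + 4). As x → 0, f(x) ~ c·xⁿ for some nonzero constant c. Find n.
4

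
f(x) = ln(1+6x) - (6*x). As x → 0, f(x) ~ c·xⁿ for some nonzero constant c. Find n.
2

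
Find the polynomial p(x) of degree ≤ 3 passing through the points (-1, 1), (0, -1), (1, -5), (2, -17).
-x**3 - x**2 - 2*x - 1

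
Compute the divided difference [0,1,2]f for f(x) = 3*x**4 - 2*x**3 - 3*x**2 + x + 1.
12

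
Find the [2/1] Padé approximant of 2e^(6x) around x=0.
(12*x**2 + 8*x + 2)/(1 - 2*x)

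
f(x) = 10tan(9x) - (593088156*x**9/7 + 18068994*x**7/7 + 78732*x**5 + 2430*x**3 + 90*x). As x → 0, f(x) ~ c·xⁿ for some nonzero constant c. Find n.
11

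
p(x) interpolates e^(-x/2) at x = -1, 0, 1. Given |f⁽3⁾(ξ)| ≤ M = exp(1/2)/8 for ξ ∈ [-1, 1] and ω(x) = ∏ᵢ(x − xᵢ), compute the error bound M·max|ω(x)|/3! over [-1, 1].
sqrt(3)*exp(1/2)/216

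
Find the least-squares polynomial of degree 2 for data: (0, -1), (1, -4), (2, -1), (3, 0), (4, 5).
-7/5 + (-12/5)x + x²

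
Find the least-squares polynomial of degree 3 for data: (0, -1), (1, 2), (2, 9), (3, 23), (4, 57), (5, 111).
-62/63 + (718/189)x + (-449/252)x² + (119/108)x³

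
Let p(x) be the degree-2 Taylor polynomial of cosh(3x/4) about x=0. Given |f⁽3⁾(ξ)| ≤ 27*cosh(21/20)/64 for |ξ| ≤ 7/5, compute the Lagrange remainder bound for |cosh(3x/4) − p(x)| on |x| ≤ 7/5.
3087*cosh(21/20)/16000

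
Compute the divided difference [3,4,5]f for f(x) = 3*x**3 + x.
36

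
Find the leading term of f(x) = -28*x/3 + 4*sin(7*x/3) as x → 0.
-686*x**3/81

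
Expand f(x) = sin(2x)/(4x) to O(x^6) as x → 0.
1/2 - x**2/3 + x**4/15 + O(x**6)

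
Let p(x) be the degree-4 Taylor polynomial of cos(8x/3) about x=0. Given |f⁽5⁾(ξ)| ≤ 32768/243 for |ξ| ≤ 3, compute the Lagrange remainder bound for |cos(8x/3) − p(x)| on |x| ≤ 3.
4096/15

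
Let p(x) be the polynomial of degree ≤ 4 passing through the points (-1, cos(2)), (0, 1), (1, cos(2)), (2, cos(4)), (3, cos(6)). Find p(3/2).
15*cos(4)/32 + 93*cos(2)/128 - 5/32 - 5*cos(6)/128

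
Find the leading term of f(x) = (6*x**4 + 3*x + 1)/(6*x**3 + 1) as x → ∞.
x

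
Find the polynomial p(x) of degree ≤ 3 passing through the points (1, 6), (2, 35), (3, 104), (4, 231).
3*x**3 + 2*x**2 + 2*x - 1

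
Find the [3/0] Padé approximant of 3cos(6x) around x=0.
3 - 54*x**2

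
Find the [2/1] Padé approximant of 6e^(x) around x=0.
(x**2 + 4*x + 6)/(1 - x/3)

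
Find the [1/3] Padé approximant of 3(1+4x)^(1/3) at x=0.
(10*x + 3)/(64*x**3/81 - 8*x**2/9 + 2*x + 1)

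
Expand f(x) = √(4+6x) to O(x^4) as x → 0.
2 + 3*x/2 - 9*x**2/16 + 27*x**3/64 + O(x**4)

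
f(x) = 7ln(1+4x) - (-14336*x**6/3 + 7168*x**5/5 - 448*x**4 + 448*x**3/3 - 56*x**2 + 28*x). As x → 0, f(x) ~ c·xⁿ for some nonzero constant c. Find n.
7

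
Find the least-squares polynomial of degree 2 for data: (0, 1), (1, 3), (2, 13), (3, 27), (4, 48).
4/5 + (-1/5)x + (3)x²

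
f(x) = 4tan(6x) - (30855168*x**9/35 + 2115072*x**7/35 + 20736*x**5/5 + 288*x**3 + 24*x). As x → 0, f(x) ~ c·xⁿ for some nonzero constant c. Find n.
11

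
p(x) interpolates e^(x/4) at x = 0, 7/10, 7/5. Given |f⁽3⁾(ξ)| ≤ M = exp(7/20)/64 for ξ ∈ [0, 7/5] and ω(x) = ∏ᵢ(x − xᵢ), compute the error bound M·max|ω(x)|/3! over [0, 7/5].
343*sqrt(3)*exp(7/20)/1728000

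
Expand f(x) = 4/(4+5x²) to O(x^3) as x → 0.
1 - 5*x**2/4 + O(x**3)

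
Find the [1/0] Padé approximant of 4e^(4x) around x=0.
16*x + 4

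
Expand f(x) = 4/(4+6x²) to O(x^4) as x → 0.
1 - 3*x**2/2 + O(x**4)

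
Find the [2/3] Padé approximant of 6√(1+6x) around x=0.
(189*x**2/2 + 252*x/5 + 6)/(-27*x**3/20 + 81*x**2/20 + 27*x/5 + 1)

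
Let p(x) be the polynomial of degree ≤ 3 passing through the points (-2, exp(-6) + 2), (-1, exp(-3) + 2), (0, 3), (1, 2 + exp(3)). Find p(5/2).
(-35 + 135*exp(3) + (-157 + 105*exp(3))*exp(6))*exp(-6)/16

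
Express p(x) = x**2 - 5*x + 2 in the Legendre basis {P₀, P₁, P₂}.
(7/3)P₀ + (-5)P₁ + (2/3)P₂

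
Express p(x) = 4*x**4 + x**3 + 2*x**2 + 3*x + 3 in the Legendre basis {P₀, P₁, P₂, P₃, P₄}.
(67/15)P₀ + (18/5)P₁ + (76/21)P₂ + (2/5)P₃ + (32/35)P₄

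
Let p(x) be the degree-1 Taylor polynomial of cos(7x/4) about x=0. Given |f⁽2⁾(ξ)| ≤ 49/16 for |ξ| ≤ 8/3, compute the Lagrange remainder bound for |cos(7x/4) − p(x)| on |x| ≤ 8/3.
98/9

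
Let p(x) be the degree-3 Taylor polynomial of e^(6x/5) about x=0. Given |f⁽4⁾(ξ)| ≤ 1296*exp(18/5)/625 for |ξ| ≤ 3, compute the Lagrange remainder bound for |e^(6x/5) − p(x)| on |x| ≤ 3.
4374*exp(18/5)/625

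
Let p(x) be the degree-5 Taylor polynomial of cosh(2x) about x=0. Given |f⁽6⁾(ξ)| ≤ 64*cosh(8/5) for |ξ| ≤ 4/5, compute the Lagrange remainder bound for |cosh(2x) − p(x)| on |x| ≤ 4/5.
16384*cosh(8/5)/703125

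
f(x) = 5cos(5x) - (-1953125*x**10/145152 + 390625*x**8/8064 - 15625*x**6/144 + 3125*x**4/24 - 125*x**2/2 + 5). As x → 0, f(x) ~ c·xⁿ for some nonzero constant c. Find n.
12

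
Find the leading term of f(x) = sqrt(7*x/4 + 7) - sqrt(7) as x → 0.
sqrt(7)*x/8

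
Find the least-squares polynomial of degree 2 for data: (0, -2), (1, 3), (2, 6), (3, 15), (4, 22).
-62/35 + (22/7)x + (5/7)x²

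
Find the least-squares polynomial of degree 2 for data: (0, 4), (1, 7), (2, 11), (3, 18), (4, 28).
148/35 + (73/70)x + (17/14)x²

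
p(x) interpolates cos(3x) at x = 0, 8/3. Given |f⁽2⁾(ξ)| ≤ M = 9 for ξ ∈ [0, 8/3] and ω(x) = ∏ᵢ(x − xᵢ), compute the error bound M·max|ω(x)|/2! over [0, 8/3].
8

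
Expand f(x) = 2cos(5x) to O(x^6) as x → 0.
2 - 25*x**2 + 625*x**4/12 + O(x**6)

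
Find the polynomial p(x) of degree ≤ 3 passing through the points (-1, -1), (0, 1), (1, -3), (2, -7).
x**3 - 3*x**2 - 2*x + 1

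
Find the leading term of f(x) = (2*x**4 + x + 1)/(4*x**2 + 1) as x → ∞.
x**2/2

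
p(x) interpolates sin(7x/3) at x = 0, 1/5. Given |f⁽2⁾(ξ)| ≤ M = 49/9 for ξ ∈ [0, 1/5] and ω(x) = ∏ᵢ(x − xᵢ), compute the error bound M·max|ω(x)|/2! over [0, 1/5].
49/1800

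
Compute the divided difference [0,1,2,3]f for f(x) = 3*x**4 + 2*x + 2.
18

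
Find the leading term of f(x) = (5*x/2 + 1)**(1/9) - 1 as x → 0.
5*x/18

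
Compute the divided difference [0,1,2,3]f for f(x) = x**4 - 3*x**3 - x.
3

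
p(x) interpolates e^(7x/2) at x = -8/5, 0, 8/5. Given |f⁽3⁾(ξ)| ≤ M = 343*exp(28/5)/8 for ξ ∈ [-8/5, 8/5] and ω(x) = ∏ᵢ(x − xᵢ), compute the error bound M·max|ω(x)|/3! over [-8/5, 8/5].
21952*sqrt(3)*exp(28/5)/3375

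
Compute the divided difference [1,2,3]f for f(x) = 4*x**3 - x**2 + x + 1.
23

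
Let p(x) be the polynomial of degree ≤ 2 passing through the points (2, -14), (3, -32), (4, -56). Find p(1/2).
7/4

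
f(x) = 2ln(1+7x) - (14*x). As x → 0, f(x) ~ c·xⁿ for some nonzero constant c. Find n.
2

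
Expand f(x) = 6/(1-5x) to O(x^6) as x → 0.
6 + 30*x + 150*x**2 + 750*x**3 + 3750*x**4 + 18750*x**5 + O(x**6)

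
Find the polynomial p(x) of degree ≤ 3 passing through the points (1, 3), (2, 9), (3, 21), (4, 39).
3*x**2 - 3*x + 3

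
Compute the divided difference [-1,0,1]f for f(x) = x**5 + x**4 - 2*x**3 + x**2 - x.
2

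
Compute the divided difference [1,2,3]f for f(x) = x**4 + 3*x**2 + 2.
28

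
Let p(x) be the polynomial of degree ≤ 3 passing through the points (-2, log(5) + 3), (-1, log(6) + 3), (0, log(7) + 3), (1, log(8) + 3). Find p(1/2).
log(2**(5/8)*3**(11/16)*5**(1/16)*7**(15/16)/3) + 3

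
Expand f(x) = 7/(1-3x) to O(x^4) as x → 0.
7 + 21*x + 63*x**2 + 189*x**3 + O(x**4)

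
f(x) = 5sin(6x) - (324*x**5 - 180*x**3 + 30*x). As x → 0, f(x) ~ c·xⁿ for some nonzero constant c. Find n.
7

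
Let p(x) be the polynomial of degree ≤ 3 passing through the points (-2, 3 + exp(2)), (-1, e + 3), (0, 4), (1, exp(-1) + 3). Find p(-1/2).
(-1 + e*(-exp(2) + 9*e + 57))*exp(-1)/16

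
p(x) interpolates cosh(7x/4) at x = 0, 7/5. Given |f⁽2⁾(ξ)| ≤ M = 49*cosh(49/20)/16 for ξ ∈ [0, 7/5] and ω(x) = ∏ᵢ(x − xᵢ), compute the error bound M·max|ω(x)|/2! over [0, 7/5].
2401*cosh(49/20)/3200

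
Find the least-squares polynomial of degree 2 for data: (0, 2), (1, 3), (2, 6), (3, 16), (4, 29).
78/35 + (-151/70)x + (31/14)x²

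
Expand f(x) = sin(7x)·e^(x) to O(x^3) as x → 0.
7*x + 7*x**2 + O(x**3)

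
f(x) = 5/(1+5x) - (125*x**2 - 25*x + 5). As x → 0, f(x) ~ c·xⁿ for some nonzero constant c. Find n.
3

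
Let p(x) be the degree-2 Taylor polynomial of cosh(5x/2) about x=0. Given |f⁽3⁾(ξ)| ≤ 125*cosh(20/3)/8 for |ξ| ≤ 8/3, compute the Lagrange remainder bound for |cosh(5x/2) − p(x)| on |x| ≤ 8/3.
4000*cosh(20/3)/81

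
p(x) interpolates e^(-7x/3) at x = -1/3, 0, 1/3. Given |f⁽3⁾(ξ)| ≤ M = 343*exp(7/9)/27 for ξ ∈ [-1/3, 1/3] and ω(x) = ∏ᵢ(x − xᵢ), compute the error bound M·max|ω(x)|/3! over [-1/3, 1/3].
343*sqrt(3)*exp(7/9)/19683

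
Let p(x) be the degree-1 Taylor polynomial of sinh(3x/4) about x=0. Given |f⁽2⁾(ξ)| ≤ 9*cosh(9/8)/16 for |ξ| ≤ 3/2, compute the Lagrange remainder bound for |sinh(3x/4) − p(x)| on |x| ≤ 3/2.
81*cosh(9/8)/128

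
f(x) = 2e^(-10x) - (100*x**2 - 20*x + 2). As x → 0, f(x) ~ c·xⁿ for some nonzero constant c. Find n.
3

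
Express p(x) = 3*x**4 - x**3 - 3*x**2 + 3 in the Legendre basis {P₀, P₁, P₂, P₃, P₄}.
(13/5)P₀ + (-3/5)P₁ + (-2/7)P₂ + (-2/5)P₃ + (24/35)P₄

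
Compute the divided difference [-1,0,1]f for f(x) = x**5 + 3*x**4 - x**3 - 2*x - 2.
3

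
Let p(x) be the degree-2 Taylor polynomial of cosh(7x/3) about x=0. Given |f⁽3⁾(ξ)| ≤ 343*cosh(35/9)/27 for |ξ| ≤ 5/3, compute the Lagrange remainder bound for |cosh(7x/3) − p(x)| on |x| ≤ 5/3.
42875*cosh(35/9)/4374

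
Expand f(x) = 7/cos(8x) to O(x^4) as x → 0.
7 + 224*x**2 + O(x**4)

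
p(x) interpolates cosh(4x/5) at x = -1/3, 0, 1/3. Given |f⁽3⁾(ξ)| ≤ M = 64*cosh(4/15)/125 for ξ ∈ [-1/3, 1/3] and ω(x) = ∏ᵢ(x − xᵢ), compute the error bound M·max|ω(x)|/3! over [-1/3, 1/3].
64*sqrt(3)*cosh(4/15)/91125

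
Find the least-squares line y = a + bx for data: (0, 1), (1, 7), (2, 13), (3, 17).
a = 7/5, b = 27/5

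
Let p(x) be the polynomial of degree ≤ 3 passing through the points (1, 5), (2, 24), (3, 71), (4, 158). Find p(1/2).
9/4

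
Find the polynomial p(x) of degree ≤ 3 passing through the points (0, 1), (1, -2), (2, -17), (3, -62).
-3*x**3 + 3*x**2 - 3*x + 1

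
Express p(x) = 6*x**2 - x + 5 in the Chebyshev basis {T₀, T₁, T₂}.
(8)T₀ - T₁ + (3)T₂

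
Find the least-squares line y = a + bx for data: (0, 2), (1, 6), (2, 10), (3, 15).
a = 9/5, b = 43/10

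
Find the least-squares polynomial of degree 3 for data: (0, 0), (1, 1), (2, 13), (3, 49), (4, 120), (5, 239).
1/63 + (-137/189)x + (-7/18)x² + (109/54)x³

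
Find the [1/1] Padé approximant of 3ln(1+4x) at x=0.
12*x/(2*x + 1)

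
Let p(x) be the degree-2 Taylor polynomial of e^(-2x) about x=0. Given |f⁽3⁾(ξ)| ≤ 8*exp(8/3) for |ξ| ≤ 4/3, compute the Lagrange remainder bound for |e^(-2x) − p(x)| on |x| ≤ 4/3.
256*exp(8/3)/81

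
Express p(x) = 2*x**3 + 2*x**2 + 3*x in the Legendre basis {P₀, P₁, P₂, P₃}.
(2/3)P₀ + (21/5)P₁ + (4/3)P₂ + (4/5)P₃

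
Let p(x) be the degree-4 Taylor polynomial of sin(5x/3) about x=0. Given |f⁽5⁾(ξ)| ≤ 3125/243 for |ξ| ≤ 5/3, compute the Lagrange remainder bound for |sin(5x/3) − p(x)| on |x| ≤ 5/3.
1953125/1417176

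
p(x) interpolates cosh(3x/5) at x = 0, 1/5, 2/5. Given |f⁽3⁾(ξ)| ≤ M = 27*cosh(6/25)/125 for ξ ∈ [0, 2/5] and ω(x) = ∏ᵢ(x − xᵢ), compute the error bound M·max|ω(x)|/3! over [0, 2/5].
sqrt(3)*cosh(6/25)/15625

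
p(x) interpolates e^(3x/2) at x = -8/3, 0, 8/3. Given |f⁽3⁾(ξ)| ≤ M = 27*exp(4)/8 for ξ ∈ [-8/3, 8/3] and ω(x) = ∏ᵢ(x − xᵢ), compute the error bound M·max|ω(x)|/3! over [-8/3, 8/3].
64*sqrt(3)*exp(4)/27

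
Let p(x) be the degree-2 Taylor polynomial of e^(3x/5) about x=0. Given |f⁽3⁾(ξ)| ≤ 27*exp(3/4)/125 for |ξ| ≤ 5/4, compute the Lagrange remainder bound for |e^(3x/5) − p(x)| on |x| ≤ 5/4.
9*exp(3/4)/128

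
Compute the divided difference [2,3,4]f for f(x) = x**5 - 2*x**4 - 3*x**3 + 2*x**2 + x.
150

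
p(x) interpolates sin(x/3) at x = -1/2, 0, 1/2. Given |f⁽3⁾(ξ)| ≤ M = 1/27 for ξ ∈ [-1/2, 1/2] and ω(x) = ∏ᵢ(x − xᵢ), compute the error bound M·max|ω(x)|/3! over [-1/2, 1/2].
sqrt(3)/5832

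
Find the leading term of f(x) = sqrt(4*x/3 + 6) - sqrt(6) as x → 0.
sqrt(6)*x/9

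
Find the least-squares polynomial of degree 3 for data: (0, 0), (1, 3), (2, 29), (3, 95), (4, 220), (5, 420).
1/63 + (-985/378)x + (667/252)x² + (317/108)x³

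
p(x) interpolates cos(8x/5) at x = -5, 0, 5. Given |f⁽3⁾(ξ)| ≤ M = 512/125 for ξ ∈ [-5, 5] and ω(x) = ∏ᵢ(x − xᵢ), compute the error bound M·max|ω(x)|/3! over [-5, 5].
512*sqrt(3)/27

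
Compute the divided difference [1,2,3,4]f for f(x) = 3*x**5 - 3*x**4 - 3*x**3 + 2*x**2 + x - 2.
162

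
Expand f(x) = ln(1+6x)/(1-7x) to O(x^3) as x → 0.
6*x + 24*x**2 + O(x**3)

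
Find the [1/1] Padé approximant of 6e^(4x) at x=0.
(12*x + 6)/(1 - 2*x)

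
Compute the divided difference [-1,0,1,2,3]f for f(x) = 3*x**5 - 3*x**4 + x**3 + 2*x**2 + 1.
12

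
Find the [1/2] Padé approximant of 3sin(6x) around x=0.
18*x/(6*x**2 + 1)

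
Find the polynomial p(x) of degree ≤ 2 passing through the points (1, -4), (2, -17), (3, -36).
-3*x**2 - 4*x + 3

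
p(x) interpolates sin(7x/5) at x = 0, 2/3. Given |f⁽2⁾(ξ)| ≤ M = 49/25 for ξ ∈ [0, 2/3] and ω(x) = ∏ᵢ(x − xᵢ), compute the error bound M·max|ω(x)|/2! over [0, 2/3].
49/450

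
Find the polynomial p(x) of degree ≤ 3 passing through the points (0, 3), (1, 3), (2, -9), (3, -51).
-3*x**3 + 3*x**2 + 3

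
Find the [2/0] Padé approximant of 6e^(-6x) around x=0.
108*x**2 - 36*x + 6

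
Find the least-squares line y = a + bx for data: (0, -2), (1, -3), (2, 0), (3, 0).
a = -13/5, b = 9/10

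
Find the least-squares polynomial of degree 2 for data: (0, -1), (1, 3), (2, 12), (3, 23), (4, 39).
-38/35 + (18/7)x + (13/7)x²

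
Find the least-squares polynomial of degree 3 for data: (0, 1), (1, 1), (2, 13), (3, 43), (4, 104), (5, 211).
83/126 + (703/756)x + (-92/63)x² + (209/108)x³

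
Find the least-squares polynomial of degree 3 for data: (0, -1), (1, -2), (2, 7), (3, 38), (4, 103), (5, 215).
-65/63 + (-631/378)x + (-317/252)x² + (221/108)x³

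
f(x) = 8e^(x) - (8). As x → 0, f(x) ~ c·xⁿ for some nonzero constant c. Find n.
1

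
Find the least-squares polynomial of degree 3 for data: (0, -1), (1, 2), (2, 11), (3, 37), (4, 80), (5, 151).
-115/126 + (451/756)x + (31/36)x² + (55/54)x³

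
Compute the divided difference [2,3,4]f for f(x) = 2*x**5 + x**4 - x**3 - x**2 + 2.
615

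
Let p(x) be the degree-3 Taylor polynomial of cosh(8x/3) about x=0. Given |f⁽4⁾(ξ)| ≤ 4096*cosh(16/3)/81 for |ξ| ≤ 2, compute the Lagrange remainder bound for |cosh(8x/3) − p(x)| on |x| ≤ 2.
8192*cosh(16/3)/243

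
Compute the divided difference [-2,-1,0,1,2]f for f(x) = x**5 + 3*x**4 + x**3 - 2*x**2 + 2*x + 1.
3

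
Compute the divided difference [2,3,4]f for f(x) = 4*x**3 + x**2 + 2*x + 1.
37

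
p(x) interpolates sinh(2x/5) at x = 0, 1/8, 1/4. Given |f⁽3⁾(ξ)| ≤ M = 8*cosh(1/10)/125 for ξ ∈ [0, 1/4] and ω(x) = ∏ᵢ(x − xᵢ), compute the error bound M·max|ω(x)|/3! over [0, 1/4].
sqrt(3)*cosh(1/10)/216000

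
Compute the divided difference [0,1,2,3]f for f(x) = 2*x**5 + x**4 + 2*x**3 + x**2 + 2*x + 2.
58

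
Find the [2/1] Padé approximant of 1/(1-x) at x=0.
1/(1 - x)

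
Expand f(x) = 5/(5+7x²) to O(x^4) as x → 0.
1 - 7*x**2/5 + O(x**4)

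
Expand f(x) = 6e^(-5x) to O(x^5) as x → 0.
6 - 30*x + 75*x**2 - 125*x**3 + 625*x**4/4 + O(x**5)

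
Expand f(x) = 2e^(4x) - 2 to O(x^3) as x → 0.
8*x + 16*x**2 + O(x**3)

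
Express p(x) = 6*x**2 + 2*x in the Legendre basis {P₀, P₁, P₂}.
(2)P₀ + (2)P₁ + (4)P₂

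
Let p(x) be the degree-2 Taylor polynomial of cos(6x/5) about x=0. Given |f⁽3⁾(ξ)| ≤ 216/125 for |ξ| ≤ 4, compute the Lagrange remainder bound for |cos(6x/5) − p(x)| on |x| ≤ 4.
2304/125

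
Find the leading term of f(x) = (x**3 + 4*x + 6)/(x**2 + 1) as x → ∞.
x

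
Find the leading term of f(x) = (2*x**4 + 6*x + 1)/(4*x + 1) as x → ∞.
x**3/2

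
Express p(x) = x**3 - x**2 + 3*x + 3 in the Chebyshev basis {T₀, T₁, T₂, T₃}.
(5/2)T₀ + (15/4)T₁ + (-1/2)T₂ + (1/4)T₃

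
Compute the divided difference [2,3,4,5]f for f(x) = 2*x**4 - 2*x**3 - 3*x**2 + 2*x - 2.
26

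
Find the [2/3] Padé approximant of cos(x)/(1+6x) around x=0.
(1 - 5*x**2/12)/(x**3/2 + x**2/12 + 6*x + 1)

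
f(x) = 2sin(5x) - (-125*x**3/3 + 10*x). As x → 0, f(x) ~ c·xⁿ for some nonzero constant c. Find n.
5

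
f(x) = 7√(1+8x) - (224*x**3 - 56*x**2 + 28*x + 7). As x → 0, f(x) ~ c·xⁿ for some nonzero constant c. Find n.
4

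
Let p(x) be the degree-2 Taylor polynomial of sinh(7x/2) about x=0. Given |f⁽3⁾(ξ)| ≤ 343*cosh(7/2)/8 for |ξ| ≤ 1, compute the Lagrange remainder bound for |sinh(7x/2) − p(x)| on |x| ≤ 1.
343*cosh(7/2)/48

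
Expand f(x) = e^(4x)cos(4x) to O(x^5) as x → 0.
1 + 4*x - 64*x**3/3 - 128*x**4/3 + O(x**5)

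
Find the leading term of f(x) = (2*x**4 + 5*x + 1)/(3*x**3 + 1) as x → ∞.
2*x/3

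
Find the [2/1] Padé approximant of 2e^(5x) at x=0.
(25*x**2/3 + 20*x/3 + 2)/(1 - 5*x/3)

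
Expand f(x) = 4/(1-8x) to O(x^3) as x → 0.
4 + 32*x + 256*x**2 + O(x**3)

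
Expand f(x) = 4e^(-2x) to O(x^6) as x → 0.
4 - 8*x + 8*x**2 - 16*x**3/3 + 8*x**4/3 - 16*x**5/15 + O(x**6)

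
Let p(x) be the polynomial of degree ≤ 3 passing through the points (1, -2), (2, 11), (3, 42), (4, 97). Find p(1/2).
-29/8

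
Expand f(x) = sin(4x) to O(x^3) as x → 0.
4*x + O(x**3)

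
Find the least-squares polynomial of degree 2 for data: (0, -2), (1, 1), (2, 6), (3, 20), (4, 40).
-51/35 + (-139/70)x + (43/14)x²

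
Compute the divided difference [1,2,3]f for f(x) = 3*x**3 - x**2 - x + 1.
17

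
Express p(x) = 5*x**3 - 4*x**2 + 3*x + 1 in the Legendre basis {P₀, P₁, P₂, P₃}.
(-1/3)P₀ + (6)P₁ + (-8/3)P₂ + (2)P₃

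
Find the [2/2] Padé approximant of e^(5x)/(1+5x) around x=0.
(175*x**2/36 + 10*x/3 + 1)/(-275*x**2/36 + 10*x/3 + 1)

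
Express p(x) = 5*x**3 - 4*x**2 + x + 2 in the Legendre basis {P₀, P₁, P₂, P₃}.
(2/3)P₀ + (4)P₁ + (-8/3)P₂ + (2)P₃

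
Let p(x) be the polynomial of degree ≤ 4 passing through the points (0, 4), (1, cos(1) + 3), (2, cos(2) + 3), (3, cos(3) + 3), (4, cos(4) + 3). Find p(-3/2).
-693*cos(1)/32 + 1485*cos(2)/64 + 315*cos(4)/128 - 385*cos(3)/32 + 1539/128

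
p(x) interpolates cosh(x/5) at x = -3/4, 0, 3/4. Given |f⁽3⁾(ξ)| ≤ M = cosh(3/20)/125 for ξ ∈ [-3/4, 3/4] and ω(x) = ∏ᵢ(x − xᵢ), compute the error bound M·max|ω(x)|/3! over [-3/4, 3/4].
sqrt(3)*cosh(3/20)/8000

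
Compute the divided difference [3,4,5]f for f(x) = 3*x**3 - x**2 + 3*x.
35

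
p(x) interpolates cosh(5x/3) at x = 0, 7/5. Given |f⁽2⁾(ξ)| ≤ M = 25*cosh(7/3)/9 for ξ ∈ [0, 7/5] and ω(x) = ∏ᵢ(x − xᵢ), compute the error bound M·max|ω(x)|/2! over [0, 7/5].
49*cosh(7/3)/72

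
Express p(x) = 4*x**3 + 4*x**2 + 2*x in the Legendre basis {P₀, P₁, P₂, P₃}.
(4/3)P₀ + (22/5)P₁ + (8/3)P₂ + (8/5)P₃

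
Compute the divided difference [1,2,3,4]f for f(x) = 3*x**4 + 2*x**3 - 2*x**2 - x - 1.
32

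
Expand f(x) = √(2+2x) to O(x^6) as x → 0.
sqrt(2) + sqrt(2)*x/2 - sqrt(2)*x**2/8 + sqrt(2)*x**3/16 - 5*sqrt(2)*x**4/128 + 7*sqrt(2)*x**5/256 + O(x**6)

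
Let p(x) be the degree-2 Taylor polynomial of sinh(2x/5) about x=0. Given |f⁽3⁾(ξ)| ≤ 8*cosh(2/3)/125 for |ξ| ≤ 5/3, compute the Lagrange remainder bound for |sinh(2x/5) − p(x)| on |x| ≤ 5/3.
4*cosh(2/3)/81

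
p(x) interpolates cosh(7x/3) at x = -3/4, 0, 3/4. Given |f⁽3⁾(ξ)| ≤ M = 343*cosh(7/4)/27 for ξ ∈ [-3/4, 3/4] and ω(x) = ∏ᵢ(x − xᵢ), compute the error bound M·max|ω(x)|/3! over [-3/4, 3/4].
343*sqrt(3)*cosh(7/4)/1728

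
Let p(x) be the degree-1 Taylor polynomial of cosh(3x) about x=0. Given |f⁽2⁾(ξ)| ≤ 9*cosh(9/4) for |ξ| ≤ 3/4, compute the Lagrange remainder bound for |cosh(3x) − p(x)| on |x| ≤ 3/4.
81*cosh(9/4)/32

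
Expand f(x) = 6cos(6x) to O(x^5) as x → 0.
6 - 108*x**2 + 324*x**4 + O(x**5)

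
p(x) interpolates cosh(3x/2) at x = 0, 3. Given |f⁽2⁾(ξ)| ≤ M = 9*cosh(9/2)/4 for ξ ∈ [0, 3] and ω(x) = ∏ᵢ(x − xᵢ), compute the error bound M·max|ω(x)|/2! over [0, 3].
81*cosh(9/2)/32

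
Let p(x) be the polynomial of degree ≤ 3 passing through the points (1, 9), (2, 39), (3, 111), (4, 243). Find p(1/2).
33/8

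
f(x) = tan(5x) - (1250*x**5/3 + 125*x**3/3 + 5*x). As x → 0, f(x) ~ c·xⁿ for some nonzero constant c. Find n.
7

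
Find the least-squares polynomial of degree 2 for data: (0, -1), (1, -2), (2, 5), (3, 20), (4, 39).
-47/35 + (-123/35)x + (24/7)x²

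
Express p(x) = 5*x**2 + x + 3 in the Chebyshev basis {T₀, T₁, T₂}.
(11/2)T₀ + T₁ + (5/2)T₂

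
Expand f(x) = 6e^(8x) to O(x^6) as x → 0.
6 + 48*x + 192*x**2 + 512*x**3 + 1024*x**4 + 8192*x**5/5 + O(x**6)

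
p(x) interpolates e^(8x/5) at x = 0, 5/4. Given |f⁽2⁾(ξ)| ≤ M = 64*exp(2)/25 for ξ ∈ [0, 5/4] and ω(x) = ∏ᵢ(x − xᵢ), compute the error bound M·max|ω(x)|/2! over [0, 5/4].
exp(2)/2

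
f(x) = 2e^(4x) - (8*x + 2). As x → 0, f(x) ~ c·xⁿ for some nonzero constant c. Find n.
2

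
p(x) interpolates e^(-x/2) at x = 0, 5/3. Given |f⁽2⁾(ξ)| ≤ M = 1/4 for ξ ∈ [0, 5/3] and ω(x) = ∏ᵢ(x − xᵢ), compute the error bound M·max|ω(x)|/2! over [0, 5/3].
25/288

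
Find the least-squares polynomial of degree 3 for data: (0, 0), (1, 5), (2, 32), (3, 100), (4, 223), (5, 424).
-11/126 + (197/756)x + (503/252)x² + (161/54)x³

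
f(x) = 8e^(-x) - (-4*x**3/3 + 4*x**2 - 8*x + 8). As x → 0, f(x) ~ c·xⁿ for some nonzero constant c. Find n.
4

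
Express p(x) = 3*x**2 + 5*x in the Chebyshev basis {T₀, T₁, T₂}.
(3/2)T₀ + (5)T₁ + (3/2)T₂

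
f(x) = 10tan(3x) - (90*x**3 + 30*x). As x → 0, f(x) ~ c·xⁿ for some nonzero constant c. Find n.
5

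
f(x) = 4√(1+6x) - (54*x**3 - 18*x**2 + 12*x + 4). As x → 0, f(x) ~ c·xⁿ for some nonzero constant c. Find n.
4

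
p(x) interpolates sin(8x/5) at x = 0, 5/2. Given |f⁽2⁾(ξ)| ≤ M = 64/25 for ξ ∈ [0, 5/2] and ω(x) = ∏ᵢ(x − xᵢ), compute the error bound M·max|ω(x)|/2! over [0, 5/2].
2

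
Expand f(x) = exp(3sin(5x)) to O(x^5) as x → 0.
1 + 15*x + 225*x**2/2 + 500*x**3 + 9375*x**4/8 + O(x**5)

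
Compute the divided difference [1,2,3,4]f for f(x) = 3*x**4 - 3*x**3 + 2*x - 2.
27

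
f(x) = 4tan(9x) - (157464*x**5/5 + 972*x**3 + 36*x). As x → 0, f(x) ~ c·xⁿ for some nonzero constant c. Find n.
7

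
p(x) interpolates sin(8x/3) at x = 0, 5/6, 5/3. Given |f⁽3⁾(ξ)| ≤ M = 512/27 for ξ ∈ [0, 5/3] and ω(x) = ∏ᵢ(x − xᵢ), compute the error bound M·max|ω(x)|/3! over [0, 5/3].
8000*sqrt(3)/19683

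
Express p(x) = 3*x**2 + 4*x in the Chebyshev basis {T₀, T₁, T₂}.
(3/2)T₀ + (4)T₁ + (3/2)T₂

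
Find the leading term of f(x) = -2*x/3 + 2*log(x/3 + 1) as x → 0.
-x**2/9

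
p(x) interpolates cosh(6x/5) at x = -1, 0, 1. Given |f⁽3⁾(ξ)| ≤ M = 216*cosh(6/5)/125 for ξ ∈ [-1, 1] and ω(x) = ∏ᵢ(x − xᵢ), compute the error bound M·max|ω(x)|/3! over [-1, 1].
8*sqrt(3)*cosh(6/5)/125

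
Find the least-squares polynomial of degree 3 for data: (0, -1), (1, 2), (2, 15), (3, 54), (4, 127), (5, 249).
-19/21 + (97/126)x + (-25/84)x² + (73/36)x³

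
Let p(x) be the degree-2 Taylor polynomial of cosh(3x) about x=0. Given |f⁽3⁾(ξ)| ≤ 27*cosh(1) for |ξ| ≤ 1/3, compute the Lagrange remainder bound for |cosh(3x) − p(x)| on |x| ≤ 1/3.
cosh(1)/6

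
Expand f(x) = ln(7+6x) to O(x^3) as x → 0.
log(7) + 6*x/7 - 18*x**2/49 + O(x**3)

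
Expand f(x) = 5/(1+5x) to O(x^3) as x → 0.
5 - 25*x + 125*x**2 + O(x**3)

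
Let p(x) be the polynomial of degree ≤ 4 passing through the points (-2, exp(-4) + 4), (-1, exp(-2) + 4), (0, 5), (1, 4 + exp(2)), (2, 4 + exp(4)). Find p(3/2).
(-5 + 28*exp(2) + (442 + 140*exp(2) + 35*exp(4))*exp(4))*exp(-4)/128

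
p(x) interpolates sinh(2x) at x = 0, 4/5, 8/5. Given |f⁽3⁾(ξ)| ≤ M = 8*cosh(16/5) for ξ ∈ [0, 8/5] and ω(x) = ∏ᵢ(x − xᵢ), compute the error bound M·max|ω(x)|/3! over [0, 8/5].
512*sqrt(3)*cosh(16/5)/3375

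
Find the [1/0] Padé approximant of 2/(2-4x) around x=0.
2*x + 1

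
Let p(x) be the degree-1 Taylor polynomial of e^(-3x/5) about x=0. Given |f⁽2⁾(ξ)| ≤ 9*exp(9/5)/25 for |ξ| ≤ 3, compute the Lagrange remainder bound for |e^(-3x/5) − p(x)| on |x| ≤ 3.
81*exp(9/5)/50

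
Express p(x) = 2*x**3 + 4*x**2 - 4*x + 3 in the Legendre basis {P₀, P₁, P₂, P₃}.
(13/3)P₀ + (-14/5)P₁ + (8/3)P₂ + (4/5)P₃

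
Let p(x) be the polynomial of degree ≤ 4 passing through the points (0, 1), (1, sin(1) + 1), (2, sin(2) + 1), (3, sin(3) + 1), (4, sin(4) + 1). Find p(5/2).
-5*sin(1)/32 - 5*sin(4)/128 + 15*sin(3)/32 + 45*sin(2)/64 + 1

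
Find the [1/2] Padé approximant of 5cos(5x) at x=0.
5/(25*x**2/2 + 1)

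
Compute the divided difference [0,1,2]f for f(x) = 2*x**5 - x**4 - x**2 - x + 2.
22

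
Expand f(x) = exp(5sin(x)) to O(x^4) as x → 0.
1 + 5*x + 25*x**2/2 + 20*x**3 + O(x**4)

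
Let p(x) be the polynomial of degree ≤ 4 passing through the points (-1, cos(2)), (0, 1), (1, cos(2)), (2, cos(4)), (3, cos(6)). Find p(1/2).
85*cos(2)/128 + 3*cos(6)/128 - 5*cos(4)/32 + 15/32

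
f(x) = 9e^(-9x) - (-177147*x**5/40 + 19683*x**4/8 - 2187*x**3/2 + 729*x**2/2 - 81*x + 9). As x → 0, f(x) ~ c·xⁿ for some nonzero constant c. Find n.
6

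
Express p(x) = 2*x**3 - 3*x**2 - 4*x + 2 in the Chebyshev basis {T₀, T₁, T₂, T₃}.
(1/2)T₀ + (-5/2)T₁ + (-3/2)T₂ + (1/2)T₃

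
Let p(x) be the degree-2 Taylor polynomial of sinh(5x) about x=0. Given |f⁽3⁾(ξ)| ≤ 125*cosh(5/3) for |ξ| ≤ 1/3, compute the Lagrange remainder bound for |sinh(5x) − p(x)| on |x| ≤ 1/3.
125*cosh(5/3)/162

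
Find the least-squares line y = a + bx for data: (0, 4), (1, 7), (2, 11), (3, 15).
a = 37/10, b = 37/10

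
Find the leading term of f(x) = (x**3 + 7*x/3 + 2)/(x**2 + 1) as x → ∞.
x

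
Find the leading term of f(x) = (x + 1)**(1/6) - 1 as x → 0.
x/6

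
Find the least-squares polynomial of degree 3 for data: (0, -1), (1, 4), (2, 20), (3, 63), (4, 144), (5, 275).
-5/6 + (533/252)x + (5/84)x² + (19/9)x³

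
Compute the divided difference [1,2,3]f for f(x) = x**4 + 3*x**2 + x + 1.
28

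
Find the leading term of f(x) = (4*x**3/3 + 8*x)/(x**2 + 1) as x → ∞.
4*x/3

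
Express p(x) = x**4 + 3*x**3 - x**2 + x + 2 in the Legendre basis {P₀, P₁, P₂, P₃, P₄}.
(28/15)P₀ + (14/5)P₁ + (-2/21)P₂ + (6/5)P₃ + (8/35)P₄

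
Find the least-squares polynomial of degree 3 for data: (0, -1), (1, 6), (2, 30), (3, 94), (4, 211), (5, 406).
-62/63 + (109/27)x + (-29/63)x² + (86/27)x³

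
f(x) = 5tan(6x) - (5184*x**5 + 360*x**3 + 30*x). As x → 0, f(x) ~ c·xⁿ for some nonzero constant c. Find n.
7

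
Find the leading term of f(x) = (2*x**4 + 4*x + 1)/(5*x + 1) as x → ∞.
2*x**3/5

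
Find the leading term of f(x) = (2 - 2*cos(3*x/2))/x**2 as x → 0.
9/4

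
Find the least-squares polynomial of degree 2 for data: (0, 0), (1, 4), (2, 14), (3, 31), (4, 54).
1/35 + (9/14)x + (45/14)x²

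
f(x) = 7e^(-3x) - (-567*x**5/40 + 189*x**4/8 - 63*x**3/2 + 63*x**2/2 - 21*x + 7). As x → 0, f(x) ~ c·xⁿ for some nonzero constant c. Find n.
6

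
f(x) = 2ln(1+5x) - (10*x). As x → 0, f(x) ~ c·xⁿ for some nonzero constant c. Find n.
2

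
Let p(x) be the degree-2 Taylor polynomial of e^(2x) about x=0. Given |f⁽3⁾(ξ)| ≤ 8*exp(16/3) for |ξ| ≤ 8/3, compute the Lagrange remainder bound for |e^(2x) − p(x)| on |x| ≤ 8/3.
2048*exp(16/3)/81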